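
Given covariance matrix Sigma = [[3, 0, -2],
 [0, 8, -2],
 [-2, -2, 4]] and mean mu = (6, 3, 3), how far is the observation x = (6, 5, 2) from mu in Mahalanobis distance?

Step 1 — centre the observation: (x - mu) = (0, 2, -1).

Step 2 — invert Sigma (cofactor / det for 3×3, or solve directly):
  Sigma^{-1} = [[0.5385, 0.0769, 0.3077],
 [0.0769, 0.1538, 0.1154],
 [0.3077, 0.1154, 0.4615]].

Step 3 — form the quadratic (x - mu)^T · Sigma^{-1} · (x - mu):
  Sigma^{-1} · (x - mu) = (-0.1538, 0.1923, -0.2308).
  (x - mu)^T · [Sigma^{-1} · (x - mu)] = (0)·(-0.1538) + (2)·(0.1923) + (-1)·(-0.2308) = 0.6154.

Step 4 — take square root: d = √(0.6154) ≈ 0.7845.

d(x, mu) = √(0.6154) ≈ 0.7845


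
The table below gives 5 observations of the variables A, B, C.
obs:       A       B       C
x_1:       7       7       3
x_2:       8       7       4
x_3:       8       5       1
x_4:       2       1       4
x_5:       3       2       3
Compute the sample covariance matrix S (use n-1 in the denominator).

Step 1 — column means:
  mean(A) = (7 + 8 + 8 + 2 + 3) / 5 = 28/5 = 5.6
  mean(B) = (7 + 7 + 5 + 1 + 2) / 5 = 22/5 = 4.4
  mean(C) = (3 + 4 + 1 + 4 + 3) / 5 = 15/5 = 3

Step 2 — sample covariance S[i,j] = (1/(n-1)) · Σ_k (x_{k,i} - mean_i) · (x_{k,j} - mean_j), with n-1 = 4.
  S[A,A] = ((1.4)·(1.4) + (2.4)·(2.4) + (2.4)·(2.4) + (-3.6)·(-3.6) + (-2.6)·(-2.6)) / 4 = 33.2/4 = 8.3
  S[A,B] = ((1.4)·(2.6) + (2.4)·(2.6) + (2.4)·(0.6) + (-3.6)·(-3.4) + (-2.6)·(-2.4)) / 4 = 29.8/4 = 7.45
  S[A,C] = ((1.4)·(0) + (2.4)·(1) + (2.4)·(-2) + (-3.6)·(1) + (-2.6)·(0)) / 4 = -6/4 = -1.5
  S[B,B] = ((2.6)·(2.6) + (2.6)·(2.6) + (0.6)·(0.6) + (-3.4)·(-3.4) + (-2.4)·(-2.4)) / 4 = 31.2/4 = 7.8
  S[B,C] = ((2.6)·(0) + (2.6)·(1) + (0.6)·(-2) + (-3.4)·(1) + (-2.4)·(0)) / 4 = -2/4 = -0.5
  S[C,C] = ((0)·(0) + (1)·(1) + (-2)·(-2) + (1)·(1) + (0)·(0)) / 4 = 6/4 = 1.5

S is symmetric (S[j,i] = S[i,j]). Assembling:

S = [[8.3, 7.45, -1.5],
 [7.45, 7.8, -0.5],
 [-1.5, -0.5, 1.5]]


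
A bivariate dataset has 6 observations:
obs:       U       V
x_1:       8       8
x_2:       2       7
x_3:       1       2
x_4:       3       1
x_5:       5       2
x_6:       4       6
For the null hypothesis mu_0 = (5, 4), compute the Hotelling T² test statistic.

Step 1 — sample mean vector:
  mean(U) = (8 + 2 + 1 + 3 + 5 + 4) / 6 = 23/6 = 3.8333
  mean(V) = (8 + 7 + 2 + 1 + 2 + 6) / 6 = 26/6 = 4.3333
  x̄ = (3.8333, 4.3333),  deviation x̄ - mu_0 = (3.8333, 4.3333) - (5, 4) = (-1.1667, 0.3333).

Step 2 — sample covariance matrix, S[i,j] = (1/(n-1)) · Σ_k (x_{k,i} - mean_i) · (x_{k,j} - mean_j), divisor n-1 = 5:
  S[U,U] = ((4.1667)·(4.1667) + (-1.8333)·(-1.8333) + (-2.8333)·(-2.8333) + (-0.8333)·(-0.8333) + (1.1667)·(1.1667) + (0.1667)·(0.1667)) / 5 = 30.8333/5 = 6.1667
  S[U,V] = ((4.1667)·(3.6667) + (-1.8333)·(2.6667) + (-2.8333)·(-2.3333) + (-0.8333)·(-3.3333) + (1.1667)·(-2.3333) + (0.1667)·(1.6667)) / 5 = 17.3333/5 = 3.4667
  S[V,V] = ((3.6667)·(3.6667) + (2.6667)·(2.6667) + (-2.3333)·(-2.3333) + (-3.3333)·(-3.3333) + (-2.3333)·(-2.3333) + (1.6667)·(1.6667)) / 5 = 45.3333/5 = 9.0667
  S = [[6.1667, 3.4667],
 [3.4667, 9.0667]].

Step 3 — invert S. det(S) = 6.1667·9.0667 - (3.4667)² = 43.8933.
  S^{-1} = (1/det) · [[d, -b], [-b, a]] = [[0.2066, -0.079],
 [-0.079, 0.1405]].

Step 4 — quadratic form (x̄ - mu_0)^T · S^{-1} · (x̄ - mu_0):
  S^{-1} · (x̄ - mu_0) = (-0.2673, 0.139),
  (x̄ - mu_0)^T · [...] = (-1.1667)·(-0.2673) + (0.3333)·(0.139) = 0.3582.

Step 5 — scale by n: T² = 6 · 0.3582 = 2.1491.

T² ≈ 2.1491


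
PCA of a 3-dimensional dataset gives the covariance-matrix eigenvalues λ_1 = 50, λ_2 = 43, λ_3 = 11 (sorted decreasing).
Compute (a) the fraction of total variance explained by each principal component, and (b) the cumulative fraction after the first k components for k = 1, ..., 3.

Step 1 — total variance = trace(Sigma) = Σ λ_i = 50 + 43 + 11 = 104.

Step 2 — fraction explained by component i = λ_i / Σ λ:
  PC1: 50/104 = 0.4808
  PC2: 43/104 = 0.4135
  PC3: 11/104 = 0.1058

Step 3 — cumulative fraction after k components = (λ_1 + ... + λ_k) / Σ λ:
  k = 1: 50/104 = 0.4808
  k = 2: (50 + 43)/104 = 93/104 = 0.8942
  k = 3: (50 + 43 + 11)/104 = 104/104 = 1

Summary (fraction, with percent):

explained: PC1 0.4808 (48.08%), PC2 0.4135 (41.35%), PC3 0.1058 (10.58%);  cumulative: 0.4808, 0.8942, 1


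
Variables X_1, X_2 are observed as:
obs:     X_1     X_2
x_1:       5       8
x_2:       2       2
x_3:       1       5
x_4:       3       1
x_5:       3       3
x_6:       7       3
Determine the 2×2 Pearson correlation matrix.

Step 1 — column means:
  mean(X_1) = (5 + 2 + 1 + 3 + 3 + 7) / 6 = 21/6 = 3.5
  mean(X_2) = (8 + 2 + 5 + 1 + 3 + 3) / 6 = 22/6 = 3.6667

Step 2 — sample variances and covariances s[i,j] = (1/(n-1)) · Σ_k (x_{k,i} - mean_i) · (x_{k,j} - mean_j), with n-1 = 5:
  s[X_1,X_1] = ((1.5)·(1.5) + (-1.5)·(-1.5) + (-2.5)·(-2.5) + (-0.5)·(-0.5) + (-0.5)·(-0.5) + (3.5)·(3.5)) / 5 = 23.5/5 = 4.7
  s[X_1,X_2] = ((1.5)·(4.3333) + (-1.5)·(-1.6667) + (-2.5)·(1.3333) + (-0.5)·(-2.6667) + (-0.5)·(-0.6667) + (3.5)·(-0.6667)) / 5 = 5/5 = 1
  s[X_2,X_2] = ((4.3333)·(4.3333) + (-1.6667)·(-1.6667) + (1.3333)·(1.3333) + (-2.6667)·(-2.6667) + (-0.6667)·(-0.6667) + (-0.6667)·(-0.6667)) / 5 = 31.3333/5 = 6.2667
  Sample standard deviations s_i = √(s[i,i]):
  s(X_1) = √(4.7) = 2.1679
  s(X_2) = √(6.2667) = 2.5033

Step 3 — r_{ij} = s_{ij} / (s_i · s_j):
  r[X_1,X_1] = 1 (diagonal).
  r[X_1,X_2] = 1 / (2.1679 · 2.5033) = 1 / 5.4271 = 0.1843
  r[X_2,X_2] = 1 (diagonal).

R is symmetric with unit diagonal. Assembling:

R = [[1, 0.1843],
 [0.1843, 1]]


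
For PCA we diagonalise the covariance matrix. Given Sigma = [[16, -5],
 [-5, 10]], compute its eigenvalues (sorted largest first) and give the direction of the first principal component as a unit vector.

Step 1 — characteristic polynomial of 2×2 Sigma:
  det(Sigma - λI) = λ² - trace · λ + det = 0.
  trace = 16 + 10 = 26, det = 16·10 - (-5)² = 135.
Step 2 — discriminant:
  Δ = trace² - 4·det = 676 - 540 = 136.
Step 3 — eigenvalues:
  λ = (trace ± √Δ)/2 = (26 ± 11.6619)/2,
  λ_1 = 18.831,  λ_2 = 7.169.

Step 4 — unit eigenvector for λ_1: solve (Sigma - λ_1 I)v = 0. First row:
  (16 - 18.831)·v_x + (-5)·v_y = 0, i.e. (-2.831)·v_x + (-5)·v_y = 0,
  so v ∝ (b, λ_1 - a) = (-5, 2.831); multiply by -1 so the first entry is positive: u = (5, -2.831).
  ||u|| = √((5)² + (-2.831)²) = √(33.0143) ≈ 5.7458,
  v_1 = u/||u|| ≈ (0.8702, -0.4927) (||v_1|| = 1).

λ_1 = 18.831,  λ_2 = 7.169;  v_1 ≈ (0.8702, -0.4927)


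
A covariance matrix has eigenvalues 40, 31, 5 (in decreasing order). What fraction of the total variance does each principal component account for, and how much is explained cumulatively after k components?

Step 1 — total variance = trace(Sigma) = Σ λ_i = 40 + 31 + 5 = 76.

Step 2 — fraction explained by component i = λ_i / Σ λ:
  PC1: 40/76 = 0.5263
  PC2: 31/76 = 0.4079
  PC3: 5/76 = 0.0658

Step 3 — cumulative fraction after k components = (λ_1 + ... + λ_k) / Σ λ:
  k = 1: 40/76 = 0.5263
  k = 2: (40 + 31)/76 = 71/76 = 0.9342
  k = 3: (40 + 31 + 5)/76 = 76/76 = 1

Summary (fraction, with percent):

explained: PC1 0.5263 (52.63%), PC2 0.4079 (40.79%), PC3 0.0658 (6.58%);  cumulative: 0.5263, 0.9342, 1


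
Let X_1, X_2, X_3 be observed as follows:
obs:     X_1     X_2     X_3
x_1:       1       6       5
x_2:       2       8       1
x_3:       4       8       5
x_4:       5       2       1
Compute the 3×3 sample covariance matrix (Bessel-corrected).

Step 1 — column means:
  mean(X_1) = (1 + 2 + 4 + 5) / 4 = 12/4 = 3
  mean(X_2) = (6 + 8 + 8 + 2) / 4 = 24/4 = 6
  mean(X_3) = (5 + 1 + 5 + 1) / 4 = 12/4 = 3

Step 2 — sample covariance S[i,j] = (1/(n-1)) · Σ_k (x_{k,i} - mean_i) · (x_{k,j} - mean_j), with n-1 = 3.
  S[X_1,X_1] = ((-2)·(-2) + (-1)·(-1) + (1)·(1) + (2)·(2)) / 3 = 10/3 = 3.3333
  S[X_1,X_2] = ((-2)·(0) + (-1)·(2) + (1)·(2) + (2)·(-4)) / 3 = -8/3 = -2.6667
  S[X_1,X_3] = ((-2)·(2) + (-1)·(-2) + (1)·(2) + (2)·(-2)) / 3 = -4/3 = -1.3333
  S[X_2,X_2] = ((0)·(0) + (2)·(2) + (2)·(2) + (-4)·(-4)) / 3 = 24/3 = 8
  S[X_2,X_3] = ((0)·(2) + (2)·(-2) + (2)·(2) + (-4)·(-2)) / 3 = 8/3 = 2.6667
  S[X_3,X_3] = ((2)·(2) + (-2)·(-2) + (2)·(2) + (-2)·(-2)) / 3 = 16/3 = 5.3333

S is symmetric (S[j,i] = S[i,j]). Assembling:

S = [[3.3333, -2.6667, -1.3333],
 [-2.6667, 8, 2.6667],
 [-1.3333, 2.6667, 5.3333]]


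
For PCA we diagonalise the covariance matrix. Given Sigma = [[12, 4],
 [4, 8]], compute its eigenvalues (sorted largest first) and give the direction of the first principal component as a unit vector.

Step 1 — characteristic polynomial of 2×2 Sigma:
  det(Sigma - λI) = λ² - trace · λ + det = 0.
  trace = 12 + 8 = 20, det = 12·8 - (4)² = 80.
Step 2 — discriminant:
  Δ = trace² - 4·det = 400 - 320 = 80.
Step 3 — eigenvalues:
  λ = (trace ± √Δ)/2 = (20 ± 8.9443)/2,
  λ_1 = 14.4721,  λ_2 = 5.5279.

Step 4 — unit eigenvector for λ_1: solve (Sigma - λ_1 I)v = 0. First row:
  (12 - 14.4721)·v_x + (4)·v_y = 0, i.e. (-2.4721)·v_x + (4)·v_y = 0,
  so v ∝ (b, λ_1 - a) = (4, 2.4721) = u.
  ||u|| = √((4)² + (2.4721)²) = √(22.1115) ≈ 4.7023,
  v_1 = u/||u|| ≈ (0.8507, 0.5257) (||v_1|| = 1).

λ_1 = 14.4721,  λ_2 = 5.5279;  v_1 ≈ (0.8507, 0.5257)


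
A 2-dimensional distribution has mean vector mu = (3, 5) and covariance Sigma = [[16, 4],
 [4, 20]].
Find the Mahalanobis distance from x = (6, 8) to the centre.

Step 1 — centre the observation: (x - mu) = (3, 3).

Step 2 — invert Sigma. det(Sigma) = 16·20 - (4)² = 304.
  Sigma^{-1} = (1/det) · [[d, -b], [-b, a]] = [[0.0658, -0.0132],
 [-0.0132, 0.0526]].

Step 3 — form the quadratic (x - mu)^T · Sigma^{-1} · (x - mu):
  Sigma^{-1} · (x - mu) = (0.1579, 0.1184).
  (x - mu)^T · [Sigma^{-1} · (x - mu)] = (3)·(0.1579) + (3)·(0.1184) = 0.8289.

Step 4 — take square root: d = √(0.8289) ≈ 0.9105.

d(x, mu) = √(0.8289) ≈ 0.9105


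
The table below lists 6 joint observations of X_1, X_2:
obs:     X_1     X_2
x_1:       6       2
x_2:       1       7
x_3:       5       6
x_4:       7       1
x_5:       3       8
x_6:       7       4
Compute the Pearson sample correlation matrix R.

Step 1 — column means:
  mean(X_1) = (6 + 1 + 5 + 7 + 3 + 7) / 6 = 29/6 = 4.8333
  mean(X_2) = (2 + 7 + 6 + 1 + 8 + 4) / 6 = 28/6 = 4.6667

Step 2 — sample variances and covariances s[i,j] = (1/(n-1)) · Σ_k (x_{k,i} - mean_i) · (x_{k,j} - mean_j), with n-1 = 5:
  s[X_1,X_1] = ((1.1667)·(1.1667) + (-3.8333)·(-3.8333) + (0.1667)·(0.1667) + (2.1667)·(2.1667) + (-1.8333)·(-1.8333) + (2.1667)·(2.1667)) / 5 = 28.8333/5 = 5.7667
  s[X_1,X_2] = ((1.1667)·(-2.6667) + (-3.8333)·(2.3333) + (0.1667)·(1.3333) + (2.1667)·(-3.6667) + (-1.8333)·(3.3333) + (2.1667)·(-0.6667)) / 5 = -27.3333/5 = -5.4667
  s[X_2,X_2] = ((-2.6667)·(-2.6667) + (2.3333)·(2.3333) + (1.3333)·(1.3333) + (-3.6667)·(-3.6667) + (3.3333)·(3.3333) + (-0.6667)·(-0.6667)) / 5 = 39.3333/5 = 7.8667
  Sample standard deviations s_i = √(s[i,i]):
  s(X_1) = √(5.7667) = 2.4014
  s(X_2) = √(7.8667) = 2.8048

Step 3 — r_{ij} = s_{ij} / (s_i · s_j):
  r[X_1,X_1] = 1 (diagonal).
  r[X_1,X_2] = -5.4667 / (2.4014 · 2.8048) = -5.4667 / 6.7353 = -0.8116
  r[X_2,X_2] = 1 (diagonal).

R is symmetric with unit diagonal. Assembling:

R = [[1, -0.8116],
 [-0.8116, 1]]


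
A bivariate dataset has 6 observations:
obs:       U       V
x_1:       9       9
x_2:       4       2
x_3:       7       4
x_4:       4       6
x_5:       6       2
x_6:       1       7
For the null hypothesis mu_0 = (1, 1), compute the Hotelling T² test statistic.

Step 1 — sample mean vector:
  mean(U) = (9 + 4 + 7 + 4 + 6 + 1) / 6 = 31/6 = 5.1667
  mean(V) = (9 + 2 + 4 + 6 + 2 + 7) / 6 = 30/6 = 5
  x̄ = (5.1667, 5),  deviation x̄ - mu_0 = (5.1667, 5) - (1, 1) = (4.1667, 4).

Step 2 — sample covariance matrix, S[i,j] = (1/(n-1)) · Σ_k (x_{k,i} - mean_i) · (x_{k,j} - mean_j), divisor n-1 = 5:
  S[U,U] = ((3.8333)·(3.8333) + (-1.1667)·(-1.1667) + (1.8333)·(1.8333) + (-1.1667)·(-1.1667) + (0.8333)·(0.8333) + (-4.1667)·(-4.1667)) / 5 = 38.8333/5 = 7.7667
  S[U,V] = ((3.8333)·(4) + (-1.1667)·(-3) + (1.8333)·(-1) + (-1.1667)·(1) + (0.8333)·(-3) + (-4.1667)·(2)) / 5 = 5/5 = 1
  S[V,V] = ((4)·(4) + (-3)·(-3) + (-1)·(-1) + (1)·(1) + (-3)·(-3) + (2)·(2)) / 5 = 40/5 = 8
  S = [[7.7667, 1],
 [1, 8]].

Step 3 — invert S. det(S) = 7.7667·8 - (1)² = 61.1333.
  S^{-1} = (1/det) · [[d, -b], [-b, a]] = [[0.1309, -0.0164],
 [-0.0164, 0.127]].

Step 4 — quadratic form (x̄ - mu_0)^T · S^{-1} · (x̄ - mu_0):
  S^{-1} · (x̄ - mu_0) = (0.4798, 0.44),
  (x̄ - mu_0)^T · [...] = (4.1667)·(0.4798) + (4)·(0.44) = 3.7594.

Step 5 — scale by n: T² = 6 · 3.7594 = 22.5562.

T² ≈ 22.5562


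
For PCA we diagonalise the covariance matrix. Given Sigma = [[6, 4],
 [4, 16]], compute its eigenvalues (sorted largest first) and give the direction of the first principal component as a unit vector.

Step 1 — characteristic polynomial of 2×2 Sigma:
  det(Sigma - λI) = λ² - trace · λ + det = 0.
  trace = 6 + 16 = 22, det = 6·16 - (4)² = 80.
Step 2 — discriminant:
  Δ = trace² - 4·det = 484 - 320 = 164.
Step 3 — eigenvalues:
  λ = (trace ± √Δ)/2 = (22 ± 12.8062)/2,
  λ_1 = 17.4031,  λ_2 = 4.5969.

Step 4 — unit eigenvector for λ_1: solve (Sigma - λ_1 I)v = 0. First row:
  (6 - 17.4031)·v_x + (4)·v_y = 0, i.e. (-11.4031)·v_x + (4)·v_y = 0,
  so v ∝ (b, λ_1 - a) = (4, 11.4031) = u.
  ||u|| = √((4)² + (11.4031)²) = √(146.0312) ≈ 12.0843,
  v_1 = u/||u|| ≈ (0.331, 0.9436) (||v_1|| = 1).

λ_1 = 17.4031,  λ_2 = 4.5969;  v_1 ≈ (0.331, 0.9436)


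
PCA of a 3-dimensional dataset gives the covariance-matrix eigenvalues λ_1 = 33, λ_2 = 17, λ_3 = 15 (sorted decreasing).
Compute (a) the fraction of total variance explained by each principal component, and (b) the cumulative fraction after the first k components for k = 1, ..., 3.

Step 1 — total variance = trace(Sigma) = Σ λ_i = 33 + 17 + 15 = 65.

Step 2 — fraction explained by component i = λ_i / Σ λ:
  PC1: 33/65 = 0.5077
  PC2: 17/65 = 0.2615
  PC3: 15/65 = 0.2308

Step 3 — cumulative fraction after k components = (λ_1 + ... + λ_k) / Σ λ:
  k = 1: 33/65 = 0.5077
  k = 2: (33 + 17)/65 = 50/65 = 0.7692
  k = 3: (33 + 17 + 15)/65 = 65/65 = 1

Summary (fraction, with percent):

explained: PC1 0.5077 (50.77%), PC2 0.2615 (26.15%), PC3 0.2308 (23.08%);  cumulative: 0.5077, 0.7692, 1


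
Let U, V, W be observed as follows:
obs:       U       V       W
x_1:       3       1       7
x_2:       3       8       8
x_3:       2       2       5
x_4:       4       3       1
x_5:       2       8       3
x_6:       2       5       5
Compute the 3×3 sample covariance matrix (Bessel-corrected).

Step 1 — column means:
  mean(U) = (3 + 3 + 2 + 4 + 2 + 2) / 6 = 16/6 = 2.6667
  mean(V) = (1 + 8 + 2 + 3 + 8 + 5) / 6 = 27/6 = 4.5
  mean(W) = (7 + 8 + 5 + 1 + 3 + 5) / 6 = 29/6 = 4.8333

Step 2 — sample covariance S[i,j] = (1/(n-1)) · Σ_k (x_{k,i} - mean_i) · (x_{k,j} - mean_j), with n-1 = 5.
  S[U,U] = ((0.3333)·(0.3333) + (0.3333)·(0.3333) + (-0.6667)·(-0.6667) + (1.3333)·(1.3333) + (-0.6667)·(-0.6667) + (-0.6667)·(-0.6667)) / 5 = 3.3333/5 = 0.6667
  S[U,V] = ((0.3333)·(-3.5) + (0.3333)·(3.5) + (-0.6667)·(-2.5) + (1.3333)·(-1.5) + (-0.6667)·(3.5) + (-0.6667)·(0.5)) / 5 = -3/5 = -0.6
  S[U,W] = ((0.3333)·(2.1667) + (0.3333)·(3.1667) + (-0.6667)·(0.1667) + (1.3333)·(-3.8333) + (-0.6667)·(-1.8333) + (-0.6667)·(0.1667)) / 5 = -2.3333/5 = -0.4667
  S[V,V] = ((-3.5)·(-3.5) + (3.5)·(3.5) + (-2.5)·(-2.5) + (-1.5)·(-1.5) + (3.5)·(3.5) + (0.5)·(0.5)) / 5 = 45.5/5 = 9.1
  S[V,W] = ((-3.5)·(2.1667) + (3.5)·(3.1667) + (-2.5)·(0.1667) + (-1.5)·(-3.8333) + (3.5)·(-1.8333) + (0.5)·(0.1667)) / 5 = 2.5/5 = 0.5
  S[W,W] = ((2.1667)·(2.1667) + (3.1667)·(3.1667) + (0.1667)·(0.1667) + (-3.8333)·(-3.8333) + (-1.8333)·(-1.8333) + (0.1667)·(0.1667)) / 5 = 32.8333/5 = 6.5667

S is symmetric (S[j,i] = S[i,j]). Assembling:

S = [[0.6667, -0.6, -0.4667],
 [-0.6, 9.1, 0.5],
 [-0.4667, 0.5, 6.5667]]


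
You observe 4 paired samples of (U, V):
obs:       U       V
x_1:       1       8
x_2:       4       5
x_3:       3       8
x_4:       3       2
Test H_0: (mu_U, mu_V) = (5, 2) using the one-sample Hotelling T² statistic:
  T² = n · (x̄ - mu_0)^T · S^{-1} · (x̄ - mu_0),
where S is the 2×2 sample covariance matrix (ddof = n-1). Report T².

Step 1 — sample mean vector:
  mean(U) = (1 + 4 + 3 + 3) / 4 = 11/4 = 2.75
  mean(V) = (8 + 5 + 8 + 2) / 4 = 23/4 = 5.75
  x̄ = (2.75, 5.75),  deviation x̄ - mu_0 = (2.75, 5.75) - (5, 2) = (-2.25, 3.75).

Step 2 — sample covariance matrix, S[i,j] = (1/(n-1)) · Σ_k (x_{k,i} - mean_i) · (x_{k,j} - mean_j), divisor n-1 = 3:
  S[U,U] = ((-1.75)·(-1.75) + (1.25)·(1.25) + (0.25)·(0.25) + (0.25)·(0.25)) / 3 = 4.75/3 = 1.5833
  S[U,V] = ((-1.75)·(2.25) + (1.25)·(-0.75) + (0.25)·(2.25) + (0.25)·(-3.75)) / 3 = -5.25/3 = -1.75
  S[V,V] = ((2.25)·(2.25) + (-0.75)·(-0.75) + (2.25)·(2.25) + (-3.75)·(-3.75)) / 3 = 24.75/3 = 8.25
  S = [[1.5833, -1.75],
 [-1.75, 8.25]].

Step 3 — invert S. det(S) = 1.5833·8.25 - (-1.75)² = 10.
  S^{-1} = (1/det) · [[d, -b], [-b, a]] = [[0.825, 0.175],
 [0.175, 0.1583]].

Step 4 — quadratic form (x̄ - mu_0)^T · S^{-1} · (x̄ - mu_0):
  S^{-1} · (x̄ - mu_0) = (-1.2, 0.2),
  (x̄ - mu_0)^T · [...] = (-2.25)·(-1.2) + (3.75)·(0.2) = 3.45.

Step 5 — scale by n: T² = 4 · 3.45 = 13.8.

T² ≈ 13.8


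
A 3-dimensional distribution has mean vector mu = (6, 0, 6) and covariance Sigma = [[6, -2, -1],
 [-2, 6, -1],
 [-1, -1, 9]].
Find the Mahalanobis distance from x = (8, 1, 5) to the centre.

Step 1 — centre the observation: (x - mu) = (2, 1, -1).

Step 2 — invert Sigma (cofactor / det for 3×3, or solve directly):
  Sigma^{-1} = [[0.1949, 0.0699, 0.0294],
 [0.0699, 0.1949, 0.0294],
 [0.0294, 0.0294, 0.1176]].

Step 3 — form the quadratic (x - mu)^T · Sigma^{-1} · (x - mu):
  Sigma^{-1} · (x - mu) = (0.4301, 0.3051, -0.0294).
  (x - mu)^T · [Sigma^{-1} · (x - mu)] = (2)·(0.4301) + (1)·(0.3051) + (-1)·(-0.0294) = 1.1949.

Step 4 — take square root: d = √(1.1949) ≈ 1.0931.

d(x, mu) = √(1.1949) ≈ 1.0931


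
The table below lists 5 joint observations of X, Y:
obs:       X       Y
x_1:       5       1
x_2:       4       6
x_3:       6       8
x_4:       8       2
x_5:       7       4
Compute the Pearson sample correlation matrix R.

Step 1 — column means:
  mean(X) = (5 + 4 + 6 + 8 + 7) / 5 = 30/5 = 6
  mean(Y) = (1 + 6 + 8 + 2 + 4) / 5 = 21/5 = 4.2

Step 2 — sample variances and covariances s[i,j] = (1/(n-1)) · Σ_k (x_{k,i} - mean_i) · (x_{k,j} - mean_j), with n-1 = 4:
  s[X,X] = ((-1)·(-1) + (-2)·(-2) + (0)·(0) + (2)·(2) + (1)·(1)) / 4 = 10/4 = 2.5
  s[X,Y] = ((-1)·(-3.2) + (-2)·(1.8) + (0)·(3.8) + (2)·(-2.2) + (1)·(-0.2)) / 4 = -5/4 = -1.25
  s[Y,Y] = ((-3.2)·(-3.2) + (1.8)·(1.8) + (3.8)·(3.8) + (-2.2)·(-2.2) + (-0.2)·(-0.2)) / 4 = 32.8/4 = 8.2
  Sample standard deviations s_i = √(s[i,i]):
  s(X) = √(2.5) = 1.5811
  s(Y) = √(8.2) = 2.8636

Step 3 — r_{ij} = s_{ij} / (s_i · s_j):
  r[X,X] = 1 (diagonal).
  r[X,Y] = -1.25 / (1.5811 · 2.8636) = -1.25 / 4.5277 = -0.2761
  r[Y,Y] = 1 (diagonal).

R is symmetric with unit diagonal. Assembling:

R = [[1, -0.2761],
 [-0.2761, 1]]


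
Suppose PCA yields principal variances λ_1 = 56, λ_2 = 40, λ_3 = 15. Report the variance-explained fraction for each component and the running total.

Step 1 — total variance = trace(Sigma) = Σ λ_i = 56 + 40 + 15 = 111.

Step 2 — fraction explained by component i = λ_i / Σ λ:
  PC1: 56/111 = 0.5045
  PC2: 40/111 = 0.3604
  PC3: 15/111 = 0.1351

Step 3 — cumulative fraction after k components = (λ_1 + ... + λ_k) / Σ λ:
  k = 1: 56/111 = 0.5045
  k = 2: (56 + 40)/111 = 96/111 = 0.8649
  k = 3: (56 + 40 + 15)/111 = 111/111 = 1

Summary (fraction, with percent):

explained: PC1 0.5045 (50.45%), PC2 0.3604 (36.04%), PC3 0.1351 (13.51%);  cumulative: 0.5045, 0.8649, 1


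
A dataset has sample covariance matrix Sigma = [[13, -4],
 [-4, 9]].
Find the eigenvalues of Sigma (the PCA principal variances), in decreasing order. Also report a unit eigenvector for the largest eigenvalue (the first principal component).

Step 1 — characteristic polynomial of 2×2 Sigma:
  det(Sigma - λI) = λ² - trace · λ + det = 0.
  trace = 13 + 9 = 22, det = 13·9 - (-4)² = 101.
Step 2 — discriminant:
  Δ = trace² - 4·det = 484 - 404 = 80.
Step 3 — eigenvalues:
  λ = (trace ± √Δ)/2 = (22 ± 8.9443)/2,
  λ_1 = 15.4721,  λ_2 = 6.5279.

Step 4 — unit eigenvector for λ_1: solve (Sigma - λ_1 I)v = 0. First row:
  (13 - 15.4721)·v_x + (-4)·v_y = 0, i.e. (-2.4721)·v_x + (-4)·v_y = 0,
  so v ∝ (b, λ_1 - a) = (-4, 2.4721); multiply by -1 so the first entry is positive: u = (4, -2.4721).
  ||u|| = √((4)² + (-2.4721)²) = √(22.1115) ≈ 4.7023,
  v_1 = u/||u|| ≈ (0.8507, -0.5257) (||v_1|| = 1).

λ_1 = 15.4721,  λ_2 = 6.5279;  v_1 ≈ (0.8507, -0.5257)


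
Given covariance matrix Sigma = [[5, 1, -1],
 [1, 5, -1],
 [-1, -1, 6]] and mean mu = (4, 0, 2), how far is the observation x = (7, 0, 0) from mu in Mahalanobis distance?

Step 1 — centre the observation: (x - mu) = (3, 0, -2).

Step 2 — invert Sigma (cofactor / det for 3×3, or solve directly):
  Sigma^{-1} = [[0.2132, -0.0368, 0.0294],
 [-0.0368, 0.2132, 0.0294],
 [0.0294, 0.0294, 0.1765]].

Step 3 — form the quadratic (x - mu)^T · Sigma^{-1} · (x - mu):
  Sigma^{-1} · (x - mu) = (0.5809, -0.1691, -0.2647).
  (x - mu)^T · [Sigma^{-1} · (x - mu)] = (3)·(0.5809) + (0)·(-0.1691) + (-2)·(-0.2647) = 2.2721.

Step 4 — take square root: d = √(2.2721) ≈ 1.5073.

d(x, mu) = √(2.2721) ≈ 1.5073


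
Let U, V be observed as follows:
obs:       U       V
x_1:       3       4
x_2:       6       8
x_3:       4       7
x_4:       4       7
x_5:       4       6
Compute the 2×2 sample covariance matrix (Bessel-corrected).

Step 1 — column means:
  mean(U) = (3 + 6 + 4 + 4 + 4) / 5 = 21/5 = 4.2
  mean(V) = (4 + 8 + 7 + 7 + 6) / 5 = 32/5 = 6.4

Step 2 — sample covariance S[i,j] = (1/(n-1)) · Σ_k (x_{k,i} - mean_i) · (x_{k,j} - mean_j), with n-1 = 4.
  S[U,U] = ((-1.2)·(-1.2) + (1.8)·(1.8) + (-0.2)·(-0.2) + (-0.2)·(-0.2) + (-0.2)·(-0.2)) / 4 = 4.8/4 = 1.2
  S[U,V] = ((-1.2)·(-2.4) + (1.8)·(1.6) + (-0.2)·(0.6) + (-0.2)·(0.6) + (-0.2)·(-0.4)) / 4 = 5.6/4 = 1.4
  S[V,V] = ((-2.4)·(-2.4) + (1.6)·(1.6) + (0.6)·(0.6) + (0.6)·(0.6) + (-0.4)·(-0.4)) / 4 = 9.2/4 = 2.3

S is symmetric (S[j,i] = S[i,j]). Assembling:

S = [[1.2, 1.4],
 [1.4, 2.3]]


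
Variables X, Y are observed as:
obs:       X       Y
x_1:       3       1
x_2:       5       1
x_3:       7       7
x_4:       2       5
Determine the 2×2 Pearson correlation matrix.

Step 1 — column means:
  mean(X) = (3 + 5 + 7 + 2) / 4 = 17/4 = 4.25
  mean(Y) = (1 + 1 + 7 + 5) / 4 = 14/4 = 3.5

Step 2 — sample variances and covariances s[i,j] = (1/(n-1)) · Σ_k (x_{k,i} - mean_i) · (x_{k,j} - mean_j), with n-1 = 3:
  s[X,X] = ((-1.25)·(-1.25) + (0.75)·(0.75) + (2.75)·(2.75) + (-2.25)·(-2.25)) / 3 = 14.75/3 = 4.9167
  s[X,Y] = ((-1.25)·(-2.5) + (0.75)·(-2.5) + (2.75)·(3.5) + (-2.25)·(1.5)) / 3 = 7.5/3 = 2.5
  s[Y,Y] = ((-2.5)·(-2.5) + (-2.5)·(-2.5) + (3.5)·(3.5) + (1.5)·(1.5)) / 3 = 27/3 = 9
  Sample standard deviations s_i = √(s[i,i]):
  s(X) = √(4.9167) = 2.2174
  s(Y) = √(9) = 3

Step 3 — r_{ij} = s_{ij} / (s_i · s_j):
  r[X,X] = 1 (diagonal).
  r[X,Y] = 2.5 / (2.2174 · 3) = 2.5 / 6.6521 = 0.3758
  r[Y,Y] = 1 (diagonal).

R is symmetric with unit diagonal. Assembling:

R = [[1, 0.3758],
 [0.3758, 1]]


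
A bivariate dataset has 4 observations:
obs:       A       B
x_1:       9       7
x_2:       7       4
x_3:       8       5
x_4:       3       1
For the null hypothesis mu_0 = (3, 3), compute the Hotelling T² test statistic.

Step 1 — sample mean vector:
  mean(A) = (9 + 7 + 8 + 3) / 4 = 27/4 = 6.75
  mean(B) = (7 + 4 + 5 + 1) / 4 = 17/4 = 4.25
  x̄ = (6.75, 4.25),  deviation x̄ - mu_0 = (6.75, 4.25) - (3, 3) = (3.75, 1.25).

Step 2 — sample covariance matrix, S[i,j] = (1/(n-1)) · Σ_k (x_{k,i} - mean_i) · (x_{k,j} - mean_j), divisor n-1 = 3:
  S[A,A] = ((2.25)·(2.25) + (0.25)·(0.25) + (1.25)·(1.25) + (-3.75)·(-3.75)) / 3 = 20.75/3 = 6.9167
  S[A,B] = ((2.25)·(2.75) + (0.25)·(-0.25) + (1.25)·(0.75) + (-3.75)·(-3.25)) / 3 = 19.25/3 = 6.4167
  S[B,B] = ((2.75)·(2.75) + (-0.25)·(-0.25) + (0.75)·(0.75) + (-3.25)·(-3.25)) / 3 = 18.75/3 = 6.25
  S = [[6.9167, 6.4167],
 [6.4167, 6.25]].

Step 3 — invert S. det(S) = 6.9167·6.25 - (6.4167)² = 2.0556.
  S^{-1} = (1/det) · [[d, -b], [-b, a]] = [[3.0405, -3.1216],
 [-3.1216, 3.3649]].

Step 4 — quadratic form (x̄ - mu_0)^T · S^{-1} · (x̄ - mu_0):
  S^{-1} · (x̄ - mu_0) = (7.5, -7.5),
  (x̄ - mu_0)^T · [...] = (3.75)·(7.5) + (1.25)·(-7.5) = 18.75.

Step 5 — scale by n: T² = 4 · 18.75 = 75.

T² ≈ 75


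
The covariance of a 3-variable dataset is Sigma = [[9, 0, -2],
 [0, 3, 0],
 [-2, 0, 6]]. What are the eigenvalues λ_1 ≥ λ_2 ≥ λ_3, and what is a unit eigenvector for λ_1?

Step 1 — characteristic polynomial p(λ) = det(λI - Sigma) = λ³ - tr·λ² + c_1·λ - det, where tr = trace, c_1 = sum of the principal 2×2 minors, det = det(Sigma):
  tr = 9 + 3 + 6 = 18,
  c_1 = (9·3 - (0)²) + (9·6 - (-2)²) + (3·6 - (0)²) = 27 + 50 + 18 = 95,
  det = 9·(3·6 - (0)²) - (0)·((0)·6 - (0)·(-2)) + (-2)·((0)·(0) - 3·(-2)) = 9·(18) - (0)·(0) + (-2)·(6) = 150.
  So p(λ) = λ³ - 18λ² + 95λ - 150.
Step 2 — look for an integer root (rational root theorem: any rational root is an integer divisor of 150). Testing λ = 3:
  p(3) = 27 - 162 + 285 - 150 = 0  ✓
  Dividing out (λ - 3): p(λ) = (λ - 3)(λ² - 15λ + 50).
Step 3 — remaining eigenvalues from the quadratic λ² - 15λ + 50 = 0:
  Δ = 15² - 4·50 = 225 - 200 = 25,  λ = (15 ± √25)/2 = (15 ± 5)/2 = 10 or 5.
  Sorted: λ_1 = 10,  λ_2 = 5,  λ_3 = 3  (check: sum = 18 = tr ✓).

Step 4 — unit eigenvector for λ_1 = 10: v spans the null space of (Sigma - λ_1 I), whose rows are
  r_1 = (-1, 0, -2),  r_2 = (0, -7, 0),  r_3 = (-2, 0, -4).
  v is orthogonal to every row, so take v ∝ r_1 × r_2 = ((0)·(0) - (-2)·(-7), (-2)·(0) - (-1)·(0), (-1)·(-7) - (0)·(0)) = (-14, 0, 7).
  Rescale (divide by 7; multiply by -1 so the first nonzero entry is positive): u = (2, 0, -1).
  ||u|| = √((2)² + (0)² + (-1)²) = √(5) ≈ 2.2361,  v_1 = u/||u|| ≈ (0.8944, 0, -0.4472) (||v_1|| = 1).

λ_1 = 10,  λ_2 = 5,  λ_3 = 3;  v_1 ≈ (0.8944, 0, -0.4472)


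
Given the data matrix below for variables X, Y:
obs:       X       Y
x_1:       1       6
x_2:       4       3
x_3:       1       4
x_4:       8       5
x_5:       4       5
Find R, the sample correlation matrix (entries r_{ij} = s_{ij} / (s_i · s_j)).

Step 1 — column means:
  mean(X) = (1 + 4 + 1 + 8 + 4) / 5 = 18/5 = 3.6
  mean(Y) = (6 + 3 + 4 + 5 + 5) / 5 = 23/5 = 4.6

Step 2 — sample variances and covariances s[i,j] = (1/(n-1)) · Σ_k (x_{k,i} - mean_i) · (x_{k,j} - mean_j), with n-1 = 4:
  s[X,X] = ((-2.6)·(-2.6) + (0.4)·(0.4) + (-2.6)·(-2.6) + (4.4)·(4.4) + (0.4)·(0.4)) / 4 = 33.2/4 = 8.3
  s[X,Y] = ((-2.6)·(1.4) + (0.4)·(-1.6) + (-2.6)·(-0.6) + (4.4)·(0.4) + (0.4)·(0.4)) / 4 = -0.8/4 = -0.2
  s[Y,Y] = ((1.4)·(1.4) + (-1.6)·(-1.6) + (-0.6)·(-0.6) + (0.4)·(0.4) + (0.4)·(0.4)) / 4 = 5.2/4 = 1.3
  Sample standard deviations s_i = √(s[i,i]):
  s(X) = √(8.3) = 2.881
  s(Y) = √(1.3) = 1.1402

Step 3 — r_{ij} = s_{ij} / (s_i · s_j):
  r[X,X] = 1 (diagonal).
  r[X,Y] = -0.2 / (2.881 · 1.1402) = -0.2 / 3.2848 = -0.0609
  r[Y,Y] = 1 (diagonal).

R is symmetric with unit diagonal. Assembling:

R = [[1, -0.0609],
 [-0.0609, 1]]


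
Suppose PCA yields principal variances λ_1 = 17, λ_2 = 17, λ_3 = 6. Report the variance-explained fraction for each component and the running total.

Step 1 — total variance = trace(Sigma) = Σ λ_i = 17 + 17 + 6 = 40.

Step 2 — fraction explained by component i = λ_i / Σ λ:
  PC1: 17/40 = 0.425
  PC2: 17/40 = 0.425
  PC3: 6/40 = 0.15

Step 3 — cumulative fraction after k components = (λ_1 + ... + λ_k) / Σ λ:
  k = 1: 17/40 = 0.425
  k = 2: (17 + 17)/40 = 34/40 = 0.85
  k = 3: (17 + 17 + 6)/40 = 40/40 = 1

Summary (fraction, with percent):

explained: PC1 0.425 (42.5%), PC2 0.425 (42.5%), PC3 0.15 (15%);  cumulative: 0.425, 0.85, 1


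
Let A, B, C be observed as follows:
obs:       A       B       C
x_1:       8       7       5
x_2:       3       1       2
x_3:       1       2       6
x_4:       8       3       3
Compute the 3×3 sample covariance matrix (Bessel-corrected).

Step 1 — column means:
  mean(A) = (8 + 3 + 1 + 8) / 4 = 20/4 = 5
  mean(B) = (7 + 1 + 2 + 3) / 4 = 13/4 = 3.25
  mean(C) = (5 + 2 + 6 + 3) / 4 = 16/4 = 4

Step 2 — sample covariance S[i,j] = (1/(n-1)) · Σ_k (x_{k,i} - mean_i) · (x_{k,j} - mean_j), with n-1 = 3.
  S[A,A] = ((3)·(3) + (-2)·(-2) + (-4)·(-4) + (3)·(3)) / 3 = 38/3 = 12.6667
  S[A,B] = ((3)·(3.75) + (-2)·(-2.25) + (-4)·(-1.25) + (3)·(-0.25)) / 3 = 20/3 = 6.6667
  S[A,C] = ((3)·(1) + (-2)·(-2) + (-4)·(2) + (3)·(-1)) / 3 = -4/3 = -1.3333
  S[B,B] = ((3.75)·(3.75) + (-2.25)·(-2.25) + (-1.25)·(-1.25) + (-0.25)·(-0.25)) / 3 = 20.75/3 = 6.9167
  S[B,C] = ((3.75)·(1) + (-2.25)·(-2) + (-1.25)·(2) + (-0.25)·(-1)) / 3 = 6/3 = 2
  S[C,C] = ((1)·(1) + (-2)·(-2) + (2)·(2) + (-1)·(-1)) / 3 = 10/3 = 3.3333

S is symmetric (S[j,i] = S[i,j]). Assembling:

S = [[12.6667, 6.6667, -1.3333],
 [6.6667, 6.9167, 2],
 [-1.3333, 2, 3.3333]]


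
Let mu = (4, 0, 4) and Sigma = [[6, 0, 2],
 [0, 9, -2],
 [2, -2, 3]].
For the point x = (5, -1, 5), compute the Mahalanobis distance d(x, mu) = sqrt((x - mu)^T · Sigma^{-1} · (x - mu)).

Step 1 — centre the observation: (x - mu) = (1, -1, 1).

Step 2 — invert Sigma (cofactor / det for 3×3, or solve directly):
  Sigma^{-1} = [[0.2255, -0.0392, -0.1765],
 [-0.0392, 0.1373, 0.1176],
 [-0.1765, 0.1176, 0.5294]].

Step 3 — form the quadratic (x - mu)^T · Sigma^{-1} · (x - mu):
  Sigma^{-1} · (x - mu) = (0.0882, -0.0588, 0.2353).
  (x - mu)^T · [Sigma^{-1} · (x - mu)] = (1)·(0.0882) + (-1)·(-0.0588) + (1)·(0.2353) = 0.3824.

Step 4 — take square root: d = √(0.3824) ≈ 0.6183.

d(x, mu) = √(0.3824) ≈ 0.6183


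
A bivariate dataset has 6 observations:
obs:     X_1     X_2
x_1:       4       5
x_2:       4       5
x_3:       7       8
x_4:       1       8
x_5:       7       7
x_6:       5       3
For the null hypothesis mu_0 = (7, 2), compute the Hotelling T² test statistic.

Step 1 — sample mean vector:
  mean(X_1) = (4 + 4 + 7 + 1 + 7 + 5) / 6 = 28/6 = 4.6667
  mean(X_2) = (5 + 5 + 8 + 8 + 7 + 3) / 6 = 36/6 = 6
  x̄ = (4.6667, 6),  deviation x̄ - mu_0 = (4.6667, 6) - (7, 2) = (-2.3333, 4).

Step 2 — sample covariance matrix, S[i,j] = (1/(n-1)) · Σ_k (x_{k,i} - mean_i) · (x_{k,j} - mean_j), divisor n-1 = 5:
  S[X_1,X_1] = ((-0.6667)·(-0.6667) + (-0.6667)·(-0.6667) + (2.3333)·(2.3333) + (-3.6667)·(-3.6667) + (2.3333)·(2.3333) + (0.3333)·(0.3333)) / 5 = 25.3333/5 = 5.0667
  S[X_1,X_2] = ((-0.6667)·(-1) + (-0.6667)·(-1) + (2.3333)·(2) + (-3.6667)·(2) + (2.3333)·(1) + (0.3333)·(-3)) / 5 = 0/5 = 0
  S[X_2,X_2] = ((-1)·(-1) + (-1)·(-1) + (2)·(2) + (2)·(2) + (1)·(1) + (-3)·(-3)) / 5 = 20/5 = 4
  S = [[5.0667, 0],
 [0, 4]].

Step 3 — invert S. det(S) = 5.0667·4 - (0)² = 20.2667.
  S^{-1} = (1/det) · [[d, -b], [-b, a]] = [[0.1974, 0],
 [0, 0.25]].

Step 4 — quadratic form (x̄ - mu_0)^T · S^{-1} · (x̄ - mu_0):
  S^{-1} · (x̄ - mu_0) = (-0.4605, 1),
  (x̄ - mu_0)^T · [...] = (-2.3333)·(-0.4605) + (4)·(1) = 5.0746.

Step 5 — scale by n: T² = 6 · 5.0746 = 30.4474.

T² ≈ 30.4474


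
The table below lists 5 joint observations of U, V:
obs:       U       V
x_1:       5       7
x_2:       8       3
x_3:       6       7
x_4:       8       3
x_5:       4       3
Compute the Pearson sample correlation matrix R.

Step 1 — column means:
  mean(U) = (5 + 8 + 6 + 8 + 4) / 5 = 31/5 = 6.2
  mean(V) = (7 + 3 + 7 + 3 + 3) / 5 = 23/5 = 4.6

Step 2 — sample variances and covariances s[i,j] = (1/(n-1)) · Σ_k (x_{k,i} - mean_i) · (x_{k,j} - mean_j), with n-1 = 4:
  s[U,U] = ((-1.2)·(-1.2) + (1.8)·(1.8) + (-0.2)·(-0.2) + (1.8)·(1.8) + (-2.2)·(-2.2)) / 4 = 12.8/4 = 3.2
  s[U,V] = ((-1.2)·(2.4) + (1.8)·(-1.6) + (-0.2)·(2.4) + (1.8)·(-1.6) + (-2.2)·(-1.6)) / 4 = -5.6/4 = -1.4
  s[V,V] = ((2.4)·(2.4) + (-1.6)·(-1.6) + (2.4)·(2.4) + (-1.6)·(-1.6) + (-1.6)·(-1.6)) / 4 = 19.2/4 = 4.8
  Sample standard deviations s_i = √(s[i,i]):
  s(U) = √(3.2) = 1.7889
  s(V) = √(4.8) = 2.1909

Step 3 — r_{ij} = s_{ij} / (s_i · s_j):
  r[U,U] = 1 (diagonal).
  r[U,V] = -1.4 / (1.7889 · 2.1909) = -1.4 / 3.9192 = -0.3572
  r[V,V] = 1 (diagonal).

R is symmetric with unit diagonal. Assembling:

R = [[1, -0.3572],
 [-0.3572, 1]]


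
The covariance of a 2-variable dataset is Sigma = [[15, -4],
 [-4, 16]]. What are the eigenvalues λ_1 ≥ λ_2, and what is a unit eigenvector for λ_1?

Step 1 — characteristic polynomial of 2×2 Sigma:
  det(Sigma - λI) = λ² - trace · λ + det = 0.
  trace = 15 + 16 = 31, det = 15·16 - (-4)² = 224.
Step 2 — discriminant:
  Δ = trace² - 4·det = 961 - 896 = 65.
Step 3 — eigenvalues:
  λ = (trace ± √Δ)/2 = (31 ± 8.0623)/2,
  λ_1 = 19.5311,  λ_2 = 11.4689.

Step 4 — unit eigenvector for λ_1: solve (Sigma - λ_1 I)v = 0. First row:
  (15 - 19.5311)·v_x + (-4)·v_y = 0, i.e. (-4.5311)·v_x + (-4)·v_y = 0,
  so v ∝ (b, λ_1 - a) = (-4, 4.5311); multiply by -1 so the first entry is positive: u = (4, -4.5311).
  ||u|| = √((4)² + (-4.5311)²) = √(36.5311) ≈ 6.0441,
  v_1 = u/||u|| ≈ (0.6618, -0.7497) (||v_1|| = 1).

λ_1 = 19.5311,  λ_2 = 11.4689;  v_1 ≈ (0.6618, -0.7497)


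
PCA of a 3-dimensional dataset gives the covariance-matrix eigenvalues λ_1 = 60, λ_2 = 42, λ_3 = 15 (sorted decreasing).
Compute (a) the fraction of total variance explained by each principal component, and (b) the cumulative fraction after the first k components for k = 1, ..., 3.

Step 1 — total variance = trace(Sigma) = Σ λ_i = 60 + 42 + 15 = 117.

Step 2 — fraction explained by component i = λ_i / Σ λ:
  PC1: 60/117 = 0.5128
  PC2: 42/117 = 0.359
  PC3: 15/117 = 0.1282

Step 3 — cumulative fraction after k components = (λ_1 + ... + λ_k) / Σ λ:
  k = 1: 60/117 = 0.5128
  k = 2: (60 + 42)/117 = 102/117 = 0.8718
  k = 3: (60 + 42 + 15)/117 = 117/117 = 1

Summary (fraction, with percent):

explained: PC1 0.5128 (51.28%), PC2 0.359 (35.9%), PC3 0.1282 (12.82%);  cumulative: 0.5128, 0.8718, 1


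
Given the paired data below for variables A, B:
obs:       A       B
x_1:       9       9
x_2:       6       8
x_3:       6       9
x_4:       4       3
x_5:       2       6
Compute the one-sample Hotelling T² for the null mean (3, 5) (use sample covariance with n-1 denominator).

Step 1 — sample mean vector:
  mean(A) = (9 + 6 + 6 + 4 + 2) / 5 = 27/5 = 5.4
  mean(B) = (9 + 8 + 9 + 3 + 6) / 5 = 35/5 = 7
  x̄ = (5.4, 7),  deviation x̄ - mu_0 = (5.4, 7) - (3, 5) = (2.4, 2).

Step 2 — sample covariance matrix, S[i,j] = (1/(n-1)) · Σ_k (x_{k,i} - mean_i) · (x_{k,j} - mean_j), divisor n-1 = 4:
  S[A,A] = ((3.6)·(3.6) + (0.6)·(0.6) + (0.6)·(0.6) + (-1.4)·(-1.4) + (-3.4)·(-3.4)) / 4 = 27.2/4 = 6.8
  S[A,B] = ((3.6)·(2) + (0.6)·(1) + (0.6)·(2) + (-1.4)·(-4) + (-3.4)·(-1)) / 4 = 18/4 = 4.5
  S[B,B] = ((2)·(2) + (1)·(1) + (2)·(2) + (-4)·(-4) + (-1)·(-1)) / 4 = 26/4 = 6.5
  S = [[6.8, 4.5],
 [4.5, 6.5]].

Step 3 — invert S. det(S) = 6.8·6.5 - (4.5)² = 23.95.
  S^{-1} = (1/det) · [[d, -b], [-b, a]] = [[0.2714, -0.1879],
 [-0.1879, 0.2839]].

Step 4 — quadratic form (x̄ - mu_0)^T · S^{-1} · (x̄ - mu_0):
  S^{-1} · (x̄ - mu_0) = (0.2756, 0.1169),
  (x̄ - mu_0)^T · [...] = (2.4)·(0.2756) + (2)·(0.1169) = 0.8952.

Step 5 — scale by n: T² = 5 · 0.8952 = 4.476.

T² ≈ 4.476


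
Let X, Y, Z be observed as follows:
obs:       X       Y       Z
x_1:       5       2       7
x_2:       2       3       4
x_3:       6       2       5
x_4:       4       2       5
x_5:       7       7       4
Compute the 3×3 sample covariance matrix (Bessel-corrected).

Step 1 — column means:
  mean(X) = (5 + 2 + 6 + 4 + 7) / 5 = 24/5 = 4.8
  mean(Y) = (2 + 3 + 2 + 2 + 7) / 5 = 16/5 = 3.2
  mean(Z) = (7 + 4 + 5 + 5 + 4) / 5 = 25/5 = 5

Step 2 — sample covariance S[i,j] = (1/(n-1)) · Σ_k (x_{k,i} - mean_i) · (x_{k,j} - mean_j), with n-1 = 4.
  S[X,X] = ((0.2)·(0.2) + (-2.8)·(-2.8) + (1.2)·(1.2) + (-0.8)·(-0.8) + (2.2)·(2.2)) / 4 = 14.8/4 = 3.7
  S[X,Y] = ((0.2)·(-1.2) + (-2.8)·(-0.2) + (1.2)·(-1.2) + (-0.8)·(-1.2) + (2.2)·(3.8)) / 4 = 8.2/4 = 2.05
  S[X,Z] = ((0.2)·(2) + (-2.8)·(-1) + (1.2)·(0) + (-0.8)·(0) + (2.2)·(-1)) / 4 = 1/4 = 0.25
  S[Y,Y] = ((-1.2)·(-1.2) + (-0.2)·(-0.2) + (-1.2)·(-1.2) + (-1.2)·(-1.2) + (3.8)·(3.8)) / 4 = 18.8/4 = 4.7
  S[Y,Z] = ((-1.2)·(2) + (-0.2)·(-1) + (-1.2)·(0) + (-1.2)·(0) + (3.8)·(-1)) / 4 = -6/4 = -1.5
  S[Z,Z] = ((2)·(2) + (-1)·(-1) + (0)·(0) + (0)·(0) + (-1)·(-1)) / 4 = 6/4 = 1.5

S is symmetric (S[j,i] = S[i,j]). Assembling:

S = [[3.7, 2.05, 0.25],
 [2.05, 4.7, -1.5],
 [0.25, -1.5, 1.5]]


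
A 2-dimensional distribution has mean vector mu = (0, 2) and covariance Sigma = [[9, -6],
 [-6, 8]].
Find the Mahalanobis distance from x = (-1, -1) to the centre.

Step 1 — centre the observation: (x - mu) = (-1, -3).

Step 2 — invert Sigma. det(Sigma) = 9·8 - (-6)² = 36.
  Sigma^{-1} = (1/det) · [[d, -b], [-b, a]] = [[0.2222, 0.1667],
 [0.1667, 0.25]].

Step 3 — form the quadratic (x - mu)^T · Sigma^{-1} · (x - mu):
  Sigma^{-1} · (x - mu) = (-0.7222, -0.9167).
  (x - mu)^T · [Sigma^{-1} · (x - mu)] = (-1)·(-0.7222) + (-3)·(-0.9167) = 3.4722.

Step 4 — take square root: d = √(3.4722) ≈ 1.8634.

d(x, mu) = √(3.4722) ≈ 1.8634


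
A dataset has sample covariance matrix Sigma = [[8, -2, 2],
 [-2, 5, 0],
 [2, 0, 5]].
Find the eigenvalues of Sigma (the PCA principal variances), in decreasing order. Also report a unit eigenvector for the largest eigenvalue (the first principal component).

Step 1 — characteristic polynomial p(λ) = det(λI - Sigma) = λ³ - tr·λ² + c_1·λ - det, where tr = trace, c_1 = sum of the principal 2×2 minors, det = det(Sigma):
  tr = 8 + 5 + 5 = 18,
  c_1 = (8·5 - (-2)²) + (8·5 - (2)²) + (5·5 - (0)²) = 36 + 36 + 25 = 97,
  det = 8·(5·5 - (0)²) - (-2)·((-2)·5 - (0)·(2)) + (2)·((-2)·(0) - 5·(2)) = 8·(25) - (-2)·(-10) + (2)·(-10) = 160.
  So p(λ) = λ³ - 18λ² + 97λ - 160.
Step 2 — look for an integer root (rational root theorem: any rational root is an integer divisor of 160). Testing λ = 5:
  p(5) = 125 - 450 + 485 - 160 = 0  ✓
  Dividing out (λ - 5): p(λ) = (λ - 5)(λ² - 13λ + 32).
Step 3 — remaining eigenvalues from the quadratic λ² - 13λ + 32 = 0:
  Δ = 13² - 4·32 = 169 - 128 = 41,  λ = (13 ± √41)/2 = (13 ± 6.4031)/2 ≈ 9.7016 or 3.2984.
  Sorted: λ_1 = 9.7016,  λ_2 = 5,  λ_3 = 3.2984  (check: sum = 18 = tr ✓).

Step 4 — unit eigenvector for λ_1 ≈ 9.7016: v spans the null space of (Sigma - λ_1 I), whose rows are
  r_1 = (-1.7016, -2, 2),  r_2 = (-2, -4.7016, 0),  r_3 = (2, 0, -4.7016).
  v is orthogonal to every row, so take v ∝ r_1 × r_2 = ((-2)·(0) - (2)·(-4.7016), (2)·(-2) - (-1.7016)·(0), (-1.7016)·(-4.7016) - (-2)·(-2)) ≈ (9.4031, -4, 4).
  Let u = (9.4031, -4, 4).
  ||u|| = √((9.4031)² + (-4)² + (4)²) = √(120.4187) ≈ 10.9735,  v_1 = u/||u|| ≈ (0.8569, -0.3645, 0.3645) (||v_1|| = 1).

λ_1 = 9.7016,  λ_2 = 5,  λ_3 = 3.2984;  v_1 ≈ (0.8569, -0.3645, 0.3645)


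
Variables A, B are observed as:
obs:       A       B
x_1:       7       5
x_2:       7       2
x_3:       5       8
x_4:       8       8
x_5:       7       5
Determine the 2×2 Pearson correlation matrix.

Step 1 — column means:
  mean(A) = (7 + 7 + 5 + 8 + 7) / 5 = 34/5 = 6.8
  mean(B) = (5 + 2 + 8 + 8 + 5) / 5 = 28/5 = 5.6

Step 2 — sample variances and covariances s[i,j] = (1/(n-1)) · Σ_k (x_{k,i} - mean_i) · (x_{k,j} - mean_j), with n-1 = 4:
  s[A,A] = ((0.2)·(0.2) + (0.2)·(0.2) + (-1.8)·(-1.8) + (1.2)·(1.2) + (0.2)·(0.2)) / 4 = 4.8/4 = 1.2
  s[A,B] = ((0.2)·(-0.6) + (0.2)·(-3.6) + (-1.8)·(2.4) + (1.2)·(2.4) + (0.2)·(-0.6)) / 4 = -2.4/4 = -0.6
  s[B,B] = ((-0.6)·(-0.6) + (-3.6)·(-3.6) + (2.4)·(2.4) + (2.4)·(2.4) + (-0.6)·(-0.6)) / 4 = 25.2/4 = 6.3
  Sample standard deviations s_i = √(s[i,i]):
  s(A) = √(1.2) = 1.0954
  s(B) = √(6.3) = 2.51

Step 3 — r_{ij} = s_{ij} / (s_i · s_j):
  r[A,A] = 1 (diagonal).
  r[A,B] = -0.6 / (1.0954 · 2.51) = -0.6 / 2.7495 = -0.2182
  r[B,B] = 1 (diagonal).

R is symmetric with unit diagonal. Assembling:

R = [[1, -0.2182],
 [-0.2182, 1]]
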